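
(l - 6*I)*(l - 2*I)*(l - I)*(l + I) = l^4 - 8*I*l^3 - 11*l^2 - 8*I*l - 12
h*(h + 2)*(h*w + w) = h^3*w + 3*h^2*w + 2*h*w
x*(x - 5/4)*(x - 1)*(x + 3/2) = x^4 - 3*x^3/4 - 17*x^2/8 + 15*x/8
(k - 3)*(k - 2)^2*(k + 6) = k^4 - k^3 - 26*k^2 + 84*k - 72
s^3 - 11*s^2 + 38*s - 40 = (s - 5)*(s - 4)*(s - 2)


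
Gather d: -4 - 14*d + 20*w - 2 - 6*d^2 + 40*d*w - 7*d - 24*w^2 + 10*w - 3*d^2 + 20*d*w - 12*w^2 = -9*d^2 + d*(60*w - 21) - 36*w^2 + 30*w - 6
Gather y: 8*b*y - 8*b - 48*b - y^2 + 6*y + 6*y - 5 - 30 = -56*b - y^2 + y*(8*b + 12) - 35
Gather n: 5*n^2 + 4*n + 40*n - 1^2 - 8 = 5*n^2 + 44*n - 9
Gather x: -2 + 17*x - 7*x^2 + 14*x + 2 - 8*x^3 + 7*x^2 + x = -8*x^3 + 32*x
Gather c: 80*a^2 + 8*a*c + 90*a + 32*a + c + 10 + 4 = 80*a^2 + 122*a + c*(8*a + 1) + 14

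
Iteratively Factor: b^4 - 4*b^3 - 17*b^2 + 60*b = (b + 4)*(b^3 - 8*b^2 + 15*b) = (b - 5)*(b + 4)*(b^2 - 3*b) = (b - 5)*(b - 3)*(b + 4)*(b)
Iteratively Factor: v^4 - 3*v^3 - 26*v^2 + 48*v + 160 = (v - 5)*(v^3 + 2*v^2 - 16*v - 32) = (v - 5)*(v + 2)*(v^2 - 16) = (v - 5)*(v - 4)*(v + 2)*(v + 4)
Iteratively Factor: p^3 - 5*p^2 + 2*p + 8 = (p - 2)*(p^2 - 3*p - 4) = (p - 2)*(p + 1)*(p - 4)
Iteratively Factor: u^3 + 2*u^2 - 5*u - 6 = (u + 3)*(u^2 - u - 2) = (u - 2)*(u + 3)*(u + 1)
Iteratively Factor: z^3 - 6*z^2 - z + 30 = (z - 3)*(z^2 - 3*z - 10) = (z - 5)*(z - 3)*(z + 2)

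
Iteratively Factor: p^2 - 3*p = (p)*(p - 3)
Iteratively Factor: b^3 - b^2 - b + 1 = (b - 1)*(b^2 - 1) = (b - 1)^2*(b + 1)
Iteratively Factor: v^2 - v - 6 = (v - 3)*(v + 2)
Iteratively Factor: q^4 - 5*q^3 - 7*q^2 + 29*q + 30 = (q - 5)*(q^3 - 7*q - 6) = (q - 5)*(q + 2)*(q^2 - 2*q - 3) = (q - 5)*(q + 1)*(q + 2)*(q - 3)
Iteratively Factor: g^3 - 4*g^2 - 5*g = (g)*(g^2 - 4*g - 5) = g*(g - 5)*(g + 1)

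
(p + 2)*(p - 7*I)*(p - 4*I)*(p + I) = p^4 + 2*p^3 - 10*I*p^3 - 17*p^2 - 20*I*p^2 - 34*p - 28*I*p - 56*I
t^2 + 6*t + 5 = (t + 1)*(t + 5)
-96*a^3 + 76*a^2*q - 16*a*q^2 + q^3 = (-8*a + q)*(-6*a + q)*(-2*a + q)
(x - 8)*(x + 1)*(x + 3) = x^3 - 4*x^2 - 29*x - 24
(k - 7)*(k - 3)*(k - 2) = k^3 - 12*k^2 + 41*k - 42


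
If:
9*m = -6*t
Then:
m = -2*t/3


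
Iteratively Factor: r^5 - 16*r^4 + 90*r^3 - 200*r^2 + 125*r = (r)*(r^4 - 16*r^3 + 90*r^2 - 200*r + 125) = r*(r - 1)*(r^3 - 15*r^2 + 75*r - 125) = r*(r - 5)*(r - 1)*(r^2 - 10*r + 25) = r*(r - 5)^2*(r - 1)*(r - 5)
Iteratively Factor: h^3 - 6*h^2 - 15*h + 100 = (h - 5)*(h^2 - h - 20) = (h - 5)*(h + 4)*(h - 5)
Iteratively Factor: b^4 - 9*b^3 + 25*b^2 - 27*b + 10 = (b - 2)*(b^3 - 7*b^2 + 11*b - 5) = (b - 2)*(b - 1)*(b^2 - 6*b + 5) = (b - 5)*(b - 2)*(b - 1)*(b - 1)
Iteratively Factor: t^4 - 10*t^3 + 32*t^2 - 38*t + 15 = (t - 3)*(t^3 - 7*t^2 + 11*t - 5) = (t - 3)*(t - 1)*(t^2 - 6*t + 5) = (t - 3)*(t - 1)^2*(t - 5)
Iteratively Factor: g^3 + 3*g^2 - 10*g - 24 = (g + 2)*(g^2 + g - 12) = (g - 3)*(g + 2)*(g + 4)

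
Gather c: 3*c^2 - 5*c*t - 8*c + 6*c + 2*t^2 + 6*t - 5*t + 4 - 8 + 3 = 3*c^2 + c*(-5*t - 2) + 2*t^2 + t - 1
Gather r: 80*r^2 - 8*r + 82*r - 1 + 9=80*r^2 + 74*r + 8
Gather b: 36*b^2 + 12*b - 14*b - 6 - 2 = 36*b^2 - 2*b - 8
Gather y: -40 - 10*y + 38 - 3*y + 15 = 13 - 13*y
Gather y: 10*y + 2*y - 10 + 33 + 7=12*y + 30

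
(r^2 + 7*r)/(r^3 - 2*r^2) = (r + 7)/(r*(r - 2))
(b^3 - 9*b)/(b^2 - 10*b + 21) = b*(b + 3)/(b - 7)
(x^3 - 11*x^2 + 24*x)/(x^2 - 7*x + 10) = x*(x^2 - 11*x + 24)/(x^2 - 7*x + 10)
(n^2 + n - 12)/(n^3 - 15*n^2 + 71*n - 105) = (n + 4)/(n^2 - 12*n + 35)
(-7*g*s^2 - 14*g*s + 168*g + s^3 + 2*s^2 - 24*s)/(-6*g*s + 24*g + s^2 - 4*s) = (-7*g*s - 42*g + s^2 + 6*s)/(-6*g + s)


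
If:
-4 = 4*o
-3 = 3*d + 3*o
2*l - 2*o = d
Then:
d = 0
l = -1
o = -1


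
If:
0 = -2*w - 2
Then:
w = -1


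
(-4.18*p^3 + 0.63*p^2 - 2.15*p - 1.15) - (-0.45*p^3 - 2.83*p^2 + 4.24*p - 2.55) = -3.73*p^3 + 3.46*p^2 - 6.39*p + 1.4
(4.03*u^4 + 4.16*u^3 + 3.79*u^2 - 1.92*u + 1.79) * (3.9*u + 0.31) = 15.717*u^5 + 17.4733*u^4 + 16.0706*u^3 - 6.3131*u^2 + 6.3858*u + 0.5549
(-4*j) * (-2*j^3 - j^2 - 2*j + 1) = 8*j^4 + 4*j^3 + 8*j^2 - 4*j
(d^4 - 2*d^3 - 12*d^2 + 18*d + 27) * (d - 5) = d^5 - 7*d^4 - 2*d^3 + 78*d^2 - 63*d - 135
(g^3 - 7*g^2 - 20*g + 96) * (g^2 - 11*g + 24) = g^5 - 18*g^4 + 81*g^3 + 148*g^2 - 1536*g + 2304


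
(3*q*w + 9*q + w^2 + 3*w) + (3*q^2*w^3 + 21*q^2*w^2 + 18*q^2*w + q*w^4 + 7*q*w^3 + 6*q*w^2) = 3*q^2*w^3 + 21*q^2*w^2 + 18*q^2*w + q*w^4 + 7*q*w^3 + 6*q*w^2 + 3*q*w + 9*q + w^2 + 3*w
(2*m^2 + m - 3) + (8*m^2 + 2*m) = 10*m^2 + 3*m - 3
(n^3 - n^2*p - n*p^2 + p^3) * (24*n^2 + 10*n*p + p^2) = 24*n^5 - 14*n^4*p - 33*n^3*p^2 + 13*n^2*p^3 + 9*n*p^4 + p^5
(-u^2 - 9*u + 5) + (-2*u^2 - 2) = -3*u^2 - 9*u + 3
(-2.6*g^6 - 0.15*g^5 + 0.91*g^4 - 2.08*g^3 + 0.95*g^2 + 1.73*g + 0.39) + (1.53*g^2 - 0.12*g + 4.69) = -2.6*g^6 - 0.15*g^5 + 0.91*g^4 - 2.08*g^3 + 2.48*g^2 + 1.61*g + 5.08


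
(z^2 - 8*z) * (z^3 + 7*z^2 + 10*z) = z^5 - z^4 - 46*z^3 - 80*z^2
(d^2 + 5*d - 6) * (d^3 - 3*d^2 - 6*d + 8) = d^5 + 2*d^4 - 27*d^3 - 4*d^2 + 76*d - 48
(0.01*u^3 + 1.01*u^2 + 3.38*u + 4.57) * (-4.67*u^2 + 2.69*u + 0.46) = -0.0467*u^5 - 4.6898*u^4 - 13.0631*u^3 - 11.7851*u^2 + 13.8481*u + 2.1022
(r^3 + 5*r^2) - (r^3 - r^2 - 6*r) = 6*r^2 + 6*r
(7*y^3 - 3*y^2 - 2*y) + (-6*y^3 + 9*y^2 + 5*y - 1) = y^3 + 6*y^2 + 3*y - 1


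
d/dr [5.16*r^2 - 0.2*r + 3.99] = 10.32*r - 0.2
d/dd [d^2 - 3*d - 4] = 2*d - 3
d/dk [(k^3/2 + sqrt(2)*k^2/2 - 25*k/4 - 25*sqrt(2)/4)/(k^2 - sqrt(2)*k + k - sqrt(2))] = (-(2*k - sqrt(2) + 1)*(2*k^3 + 2*sqrt(2)*k^2 - 25*k - 25*sqrt(2)) + (6*k^2 + 4*sqrt(2)*k - 25)*(k^2 - sqrt(2)*k + k - sqrt(2)))/(4*(k^2 - sqrt(2)*k + k - sqrt(2))^2)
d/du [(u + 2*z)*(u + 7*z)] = 2*u + 9*z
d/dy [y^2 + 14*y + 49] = 2*y + 14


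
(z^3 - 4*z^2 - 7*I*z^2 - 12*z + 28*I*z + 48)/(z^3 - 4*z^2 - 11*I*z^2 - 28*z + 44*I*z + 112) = (z - 3*I)/(z - 7*I)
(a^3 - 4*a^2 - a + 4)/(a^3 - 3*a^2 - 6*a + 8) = (a + 1)/(a + 2)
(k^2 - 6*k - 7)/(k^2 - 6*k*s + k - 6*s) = (7 - k)/(-k + 6*s)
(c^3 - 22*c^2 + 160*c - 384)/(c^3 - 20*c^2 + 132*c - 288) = (c - 8)/(c - 6)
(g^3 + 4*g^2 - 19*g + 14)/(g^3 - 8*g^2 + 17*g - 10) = (g + 7)/(g - 5)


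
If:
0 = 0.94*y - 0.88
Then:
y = 0.94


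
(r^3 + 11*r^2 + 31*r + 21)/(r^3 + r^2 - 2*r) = (r^3 + 11*r^2 + 31*r + 21)/(r*(r^2 + r - 2))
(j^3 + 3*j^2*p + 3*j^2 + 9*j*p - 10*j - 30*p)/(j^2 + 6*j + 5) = (j^2 + 3*j*p - 2*j - 6*p)/(j + 1)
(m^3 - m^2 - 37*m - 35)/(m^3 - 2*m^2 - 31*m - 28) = (m + 5)/(m + 4)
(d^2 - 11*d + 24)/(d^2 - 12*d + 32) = (d - 3)/(d - 4)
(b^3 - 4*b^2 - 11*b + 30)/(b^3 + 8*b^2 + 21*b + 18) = (b^2 - 7*b + 10)/(b^2 + 5*b + 6)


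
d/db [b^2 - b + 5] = 2*b - 1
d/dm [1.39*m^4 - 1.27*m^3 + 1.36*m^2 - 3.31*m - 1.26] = 5.56*m^3 - 3.81*m^2 + 2.72*m - 3.31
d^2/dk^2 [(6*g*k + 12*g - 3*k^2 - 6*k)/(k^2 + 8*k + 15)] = 6*(2*g*k^3 + 12*g*k^2 + 6*g*k - 44*g + 6*k^3 + 45*k^2 + 90*k + 15)/(k^6 + 24*k^5 + 237*k^4 + 1232*k^3 + 3555*k^2 + 5400*k + 3375)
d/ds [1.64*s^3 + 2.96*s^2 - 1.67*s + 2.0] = 4.92*s^2 + 5.92*s - 1.67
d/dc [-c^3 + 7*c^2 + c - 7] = -3*c^2 + 14*c + 1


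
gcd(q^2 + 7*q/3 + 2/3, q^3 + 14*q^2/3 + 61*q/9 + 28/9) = 1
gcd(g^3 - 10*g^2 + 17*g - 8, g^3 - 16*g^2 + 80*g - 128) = g - 8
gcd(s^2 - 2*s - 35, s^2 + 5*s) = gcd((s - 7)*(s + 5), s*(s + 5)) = s + 5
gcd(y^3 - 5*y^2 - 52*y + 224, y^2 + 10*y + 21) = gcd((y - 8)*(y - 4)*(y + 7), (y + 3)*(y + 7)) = y + 7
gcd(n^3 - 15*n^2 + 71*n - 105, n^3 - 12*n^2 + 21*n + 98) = n - 7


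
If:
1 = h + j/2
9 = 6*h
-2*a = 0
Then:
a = 0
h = 3/2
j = -1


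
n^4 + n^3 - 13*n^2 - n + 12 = (n - 3)*(n - 1)*(n + 1)*(n + 4)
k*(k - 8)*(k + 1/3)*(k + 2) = k^4 - 17*k^3/3 - 18*k^2 - 16*k/3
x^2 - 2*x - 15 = (x - 5)*(x + 3)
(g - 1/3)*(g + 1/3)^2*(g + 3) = g^4 + 10*g^3/3 + 8*g^2/9 - 10*g/27 - 1/9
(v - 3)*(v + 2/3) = v^2 - 7*v/3 - 2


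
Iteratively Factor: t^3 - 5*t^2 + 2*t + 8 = (t - 2)*(t^2 - 3*t - 4) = (t - 4)*(t - 2)*(t + 1)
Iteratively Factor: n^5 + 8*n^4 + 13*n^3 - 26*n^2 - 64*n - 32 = (n + 4)*(n^4 + 4*n^3 - 3*n^2 - 14*n - 8) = (n + 1)*(n + 4)*(n^3 + 3*n^2 - 6*n - 8) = (n + 1)*(n + 4)^2*(n^2 - n - 2) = (n + 1)^2*(n + 4)^2*(n - 2)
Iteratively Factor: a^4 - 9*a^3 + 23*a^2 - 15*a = (a - 1)*(a^3 - 8*a^2 + 15*a) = a*(a - 1)*(a^2 - 8*a + 15) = a*(a - 5)*(a - 1)*(a - 3)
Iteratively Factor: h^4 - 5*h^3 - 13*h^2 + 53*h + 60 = (h + 3)*(h^3 - 8*h^2 + 11*h + 20) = (h + 1)*(h + 3)*(h^2 - 9*h + 20) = (h - 5)*(h + 1)*(h + 3)*(h - 4)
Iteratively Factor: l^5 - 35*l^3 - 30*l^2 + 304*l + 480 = (l - 4)*(l^4 + 4*l^3 - 19*l^2 - 106*l - 120) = (l - 5)*(l - 4)*(l^3 + 9*l^2 + 26*l + 24) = (l - 5)*(l - 4)*(l + 3)*(l^2 + 6*l + 8) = (l - 5)*(l - 4)*(l + 2)*(l + 3)*(l + 4)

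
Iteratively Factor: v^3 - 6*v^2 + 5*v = (v)*(v^2 - 6*v + 5) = v*(v - 5)*(v - 1)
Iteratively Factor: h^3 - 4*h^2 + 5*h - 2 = (h - 1)*(h^2 - 3*h + 2) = (h - 2)*(h - 1)*(h - 1)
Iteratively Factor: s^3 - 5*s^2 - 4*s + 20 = (s + 2)*(s^2 - 7*s + 10) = (s - 2)*(s + 2)*(s - 5)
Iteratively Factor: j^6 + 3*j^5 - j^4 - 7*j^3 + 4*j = (j)*(j^5 + 3*j^4 - j^3 - 7*j^2 + 4) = j*(j + 2)*(j^4 + j^3 - 3*j^2 - j + 2) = j*(j - 1)*(j + 2)*(j^3 + 2*j^2 - j - 2) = j*(j - 1)*(j + 1)*(j + 2)*(j^2 + j - 2) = j*(j - 1)^2*(j + 1)*(j + 2)*(j + 2)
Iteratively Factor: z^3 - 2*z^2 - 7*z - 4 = (z + 1)*(z^2 - 3*z - 4) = (z + 1)^2*(z - 4)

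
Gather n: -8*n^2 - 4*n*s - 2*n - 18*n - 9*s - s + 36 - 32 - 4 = -8*n^2 + n*(-4*s - 20) - 10*s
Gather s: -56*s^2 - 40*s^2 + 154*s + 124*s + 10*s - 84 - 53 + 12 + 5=-96*s^2 + 288*s - 120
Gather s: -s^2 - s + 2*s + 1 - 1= -s^2 + s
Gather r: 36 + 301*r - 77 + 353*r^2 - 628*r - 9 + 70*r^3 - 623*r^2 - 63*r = 70*r^3 - 270*r^2 - 390*r - 50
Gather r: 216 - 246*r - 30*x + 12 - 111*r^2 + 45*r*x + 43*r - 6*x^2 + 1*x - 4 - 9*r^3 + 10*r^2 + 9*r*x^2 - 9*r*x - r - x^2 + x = -9*r^3 - 101*r^2 + r*(9*x^2 + 36*x - 204) - 7*x^2 - 28*x + 224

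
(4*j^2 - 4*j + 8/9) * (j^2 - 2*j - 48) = 4*j^4 - 12*j^3 - 1648*j^2/9 + 1712*j/9 - 128/3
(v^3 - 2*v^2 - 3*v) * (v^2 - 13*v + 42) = v^5 - 15*v^4 + 65*v^3 - 45*v^2 - 126*v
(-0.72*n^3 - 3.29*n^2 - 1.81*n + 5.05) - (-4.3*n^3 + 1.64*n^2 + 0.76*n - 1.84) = 3.58*n^3 - 4.93*n^2 - 2.57*n + 6.89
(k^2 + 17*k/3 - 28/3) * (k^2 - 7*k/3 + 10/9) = k^4 + 10*k^3/3 - 193*k^2/9 + 758*k/27 - 280/27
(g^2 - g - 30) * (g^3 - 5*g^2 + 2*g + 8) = g^5 - 6*g^4 - 23*g^3 + 156*g^2 - 68*g - 240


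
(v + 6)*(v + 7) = v^2 + 13*v + 42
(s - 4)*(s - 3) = s^2 - 7*s + 12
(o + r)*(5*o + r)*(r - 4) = 5*o^2*r - 20*o^2 + 6*o*r^2 - 24*o*r + r^3 - 4*r^2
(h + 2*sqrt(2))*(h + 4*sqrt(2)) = h^2 + 6*sqrt(2)*h + 16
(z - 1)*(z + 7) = z^2 + 6*z - 7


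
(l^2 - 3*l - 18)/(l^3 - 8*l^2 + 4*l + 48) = (l + 3)/(l^2 - 2*l - 8)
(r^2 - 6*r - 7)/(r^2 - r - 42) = (r + 1)/(r + 6)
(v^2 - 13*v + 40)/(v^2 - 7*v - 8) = (v - 5)/(v + 1)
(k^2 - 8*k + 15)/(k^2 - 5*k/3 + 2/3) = 3*(k^2 - 8*k + 15)/(3*k^2 - 5*k + 2)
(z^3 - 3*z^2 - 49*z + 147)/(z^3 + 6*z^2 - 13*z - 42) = (z - 7)/(z + 2)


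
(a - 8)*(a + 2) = a^2 - 6*a - 16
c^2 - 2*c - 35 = (c - 7)*(c + 5)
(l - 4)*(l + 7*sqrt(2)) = l^2 - 4*l + 7*sqrt(2)*l - 28*sqrt(2)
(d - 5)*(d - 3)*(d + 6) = d^3 - 2*d^2 - 33*d + 90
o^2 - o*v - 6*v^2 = (o - 3*v)*(o + 2*v)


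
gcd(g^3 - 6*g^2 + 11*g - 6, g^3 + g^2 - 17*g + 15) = g^2 - 4*g + 3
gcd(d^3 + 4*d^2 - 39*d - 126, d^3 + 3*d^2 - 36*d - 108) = d^2 - 3*d - 18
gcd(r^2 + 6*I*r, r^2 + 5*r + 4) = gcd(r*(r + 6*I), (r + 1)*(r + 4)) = 1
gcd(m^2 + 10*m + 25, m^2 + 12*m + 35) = m + 5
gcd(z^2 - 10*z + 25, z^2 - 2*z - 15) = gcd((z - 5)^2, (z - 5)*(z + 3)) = z - 5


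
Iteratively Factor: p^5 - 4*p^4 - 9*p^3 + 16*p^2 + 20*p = (p - 2)*(p^4 - 2*p^3 - 13*p^2 - 10*p) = p*(p - 2)*(p^3 - 2*p^2 - 13*p - 10) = p*(p - 5)*(p - 2)*(p^2 + 3*p + 2) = p*(p - 5)*(p - 2)*(p + 1)*(p + 2)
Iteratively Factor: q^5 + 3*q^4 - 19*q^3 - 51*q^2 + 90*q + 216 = (q - 3)*(q^4 + 6*q^3 - q^2 - 54*q - 72) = (q - 3)*(q + 2)*(q^3 + 4*q^2 - 9*q - 36) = (q - 3)*(q + 2)*(q + 3)*(q^2 + q - 12) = (q - 3)^2*(q + 2)*(q + 3)*(q + 4)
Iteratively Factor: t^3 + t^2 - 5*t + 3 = (t - 1)*(t^2 + 2*t - 3) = (t - 1)^2*(t + 3)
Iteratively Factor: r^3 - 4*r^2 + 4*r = (r)*(r^2 - 4*r + 4) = r*(r - 2)*(r - 2)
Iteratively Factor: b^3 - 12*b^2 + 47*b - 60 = (b - 3)*(b^2 - 9*b + 20) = (b - 5)*(b - 3)*(b - 4)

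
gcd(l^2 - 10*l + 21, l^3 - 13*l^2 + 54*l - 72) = l - 3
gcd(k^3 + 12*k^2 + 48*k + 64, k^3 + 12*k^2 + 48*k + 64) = k^3 + 12*k^2 + 48*k + 64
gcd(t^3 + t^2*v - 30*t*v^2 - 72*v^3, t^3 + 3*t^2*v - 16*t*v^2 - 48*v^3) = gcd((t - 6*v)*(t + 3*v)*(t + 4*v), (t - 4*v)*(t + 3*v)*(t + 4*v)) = t^2 + 7*t*v + 12*v^2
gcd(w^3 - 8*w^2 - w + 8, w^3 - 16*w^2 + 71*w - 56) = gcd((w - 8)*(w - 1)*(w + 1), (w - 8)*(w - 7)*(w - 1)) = w^2 - 9*w + 8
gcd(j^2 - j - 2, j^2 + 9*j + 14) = 1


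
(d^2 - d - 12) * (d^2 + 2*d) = d^4 + d^3 - 14*d^2 - 24*d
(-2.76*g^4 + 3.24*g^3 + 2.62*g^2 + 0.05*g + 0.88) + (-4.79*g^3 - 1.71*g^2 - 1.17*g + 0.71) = -2.76*g^4 - 1.55*g^3 + 0.91*g^2 - 1.12*g + 1.59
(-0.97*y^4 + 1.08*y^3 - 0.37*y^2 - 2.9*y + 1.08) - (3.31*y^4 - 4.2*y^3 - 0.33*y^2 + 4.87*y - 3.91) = -4.28*y^4 + 5.28*y^3 - 0.04*y^2 - 7.77*y + 4.99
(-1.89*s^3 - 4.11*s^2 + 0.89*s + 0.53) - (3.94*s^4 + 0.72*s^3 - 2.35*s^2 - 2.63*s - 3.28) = -3.94*s^4 - 2.61*s^3 - 1.76*s^2 + 3.52*s + 3.81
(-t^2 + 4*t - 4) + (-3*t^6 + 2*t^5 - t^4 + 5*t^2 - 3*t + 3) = -3*t^6 + 2*t^5 - t^4 + 4*t^2 + t - 1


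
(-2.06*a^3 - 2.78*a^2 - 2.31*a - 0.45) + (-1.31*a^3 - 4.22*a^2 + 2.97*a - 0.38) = -3.37*a^3 - 7.0*a^2 + 0.66*a - 0.83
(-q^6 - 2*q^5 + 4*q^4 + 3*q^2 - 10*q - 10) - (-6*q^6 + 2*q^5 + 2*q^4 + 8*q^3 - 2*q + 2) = 5*q^6 - 4*q^5 + 2*q^4 - 8*q^3 + 3*q^2 - 8*q - 12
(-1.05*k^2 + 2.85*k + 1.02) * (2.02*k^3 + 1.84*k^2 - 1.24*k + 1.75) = -2.121*k^5 + 3.825*k^4 + 8.6064*k^3 - 3.4947*k^2 + 3.7227*k + 1.785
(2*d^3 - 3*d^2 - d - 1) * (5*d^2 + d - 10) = 10*d^5 - 13*d^4 - 28*d^3 + 24*d^2 + 9*d + 10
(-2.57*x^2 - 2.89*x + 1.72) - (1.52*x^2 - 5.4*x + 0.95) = -4.09*x^2 + 2.51*x + 0.77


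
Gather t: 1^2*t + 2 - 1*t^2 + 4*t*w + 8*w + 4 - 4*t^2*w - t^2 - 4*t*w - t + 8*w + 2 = t^2*(-4*w - 2) + 16*w + 8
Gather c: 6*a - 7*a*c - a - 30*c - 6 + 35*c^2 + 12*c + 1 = 5*a + 35*c^2 + c*(-7*a - 18) - 5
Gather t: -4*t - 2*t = -6*t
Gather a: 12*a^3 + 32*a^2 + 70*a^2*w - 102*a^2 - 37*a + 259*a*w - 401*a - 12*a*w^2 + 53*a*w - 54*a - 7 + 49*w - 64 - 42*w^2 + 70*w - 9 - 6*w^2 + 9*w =12*a^3 + a^2*(70*w - 70) + a*(-12*w^2 + 312*w - 492) - 48*w^2 + 128*w - 80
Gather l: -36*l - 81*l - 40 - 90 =-117*l - 130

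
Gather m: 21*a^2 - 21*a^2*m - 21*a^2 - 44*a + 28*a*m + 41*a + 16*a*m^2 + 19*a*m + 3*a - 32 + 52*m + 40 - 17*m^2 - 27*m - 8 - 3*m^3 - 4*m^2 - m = -3*m^3 + m^2*(16*a - 21) + m*(-21*a^2 + 47*a + 24)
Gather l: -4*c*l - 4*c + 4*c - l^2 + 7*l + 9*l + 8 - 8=-l^2 + l*(16 - 4*c)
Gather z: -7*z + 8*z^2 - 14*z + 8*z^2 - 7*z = 16*z^2 - 28*z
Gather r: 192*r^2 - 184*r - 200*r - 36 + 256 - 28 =192*r^2 - 384*r + 192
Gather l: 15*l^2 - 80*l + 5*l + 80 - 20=15*l^2 - 75*l + 60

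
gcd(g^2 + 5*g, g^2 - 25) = g + 5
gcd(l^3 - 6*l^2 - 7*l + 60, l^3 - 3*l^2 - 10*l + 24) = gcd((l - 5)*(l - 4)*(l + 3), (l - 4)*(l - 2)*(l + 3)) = l^2 - l - 12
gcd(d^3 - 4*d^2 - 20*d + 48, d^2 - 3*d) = 1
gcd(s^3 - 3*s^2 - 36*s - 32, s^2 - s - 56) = s - 8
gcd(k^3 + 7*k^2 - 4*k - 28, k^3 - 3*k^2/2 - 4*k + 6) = k^2 - 4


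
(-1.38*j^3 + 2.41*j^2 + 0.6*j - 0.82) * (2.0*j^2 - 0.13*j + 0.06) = -2.76*j^5 + 4.9994*j^4 + 0.8039*j^3 - 1.5734*j^2 + 0.1426*j - 0.0492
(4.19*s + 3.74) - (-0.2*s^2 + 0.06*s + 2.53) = 0.2*s^2 + 4.13*s + 1.21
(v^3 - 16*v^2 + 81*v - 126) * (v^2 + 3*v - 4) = v^5 - 13*v^4 + 29*v^3 + 181*v^2 - 702*v + 504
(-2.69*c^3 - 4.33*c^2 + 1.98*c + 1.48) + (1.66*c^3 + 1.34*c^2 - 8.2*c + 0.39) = -1.03*c^3 - 2.99*c^2 - 6.22*c + 1.87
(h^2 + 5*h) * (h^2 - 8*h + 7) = h^4 - 3*h^3 - 33*h^2 + 35*h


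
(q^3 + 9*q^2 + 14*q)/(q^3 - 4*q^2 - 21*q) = (q^2 + 9*q + 14)/(q^2 - 4*q - 21)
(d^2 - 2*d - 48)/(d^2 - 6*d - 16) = (d + 6)/(d + 2)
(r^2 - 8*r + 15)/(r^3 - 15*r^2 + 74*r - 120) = (r - 3)/(r^2 - 10*r + 24)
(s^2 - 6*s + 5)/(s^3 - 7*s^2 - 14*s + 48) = (s^2 - 6*s + 5)/(s^3 - 7*s^2 - 14*s + 48)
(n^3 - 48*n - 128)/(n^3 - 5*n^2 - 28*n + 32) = (n + 4)/(n - 1)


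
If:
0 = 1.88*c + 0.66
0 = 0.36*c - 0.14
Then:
No Solution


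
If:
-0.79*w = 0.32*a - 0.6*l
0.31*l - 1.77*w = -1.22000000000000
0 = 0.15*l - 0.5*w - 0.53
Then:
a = 18.51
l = 14.01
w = 3.14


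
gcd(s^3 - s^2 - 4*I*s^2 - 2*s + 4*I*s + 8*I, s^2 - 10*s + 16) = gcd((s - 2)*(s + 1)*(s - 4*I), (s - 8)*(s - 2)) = s - 2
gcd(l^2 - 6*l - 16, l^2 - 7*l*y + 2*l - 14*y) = l + 2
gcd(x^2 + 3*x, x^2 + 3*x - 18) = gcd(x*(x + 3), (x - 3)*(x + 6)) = 1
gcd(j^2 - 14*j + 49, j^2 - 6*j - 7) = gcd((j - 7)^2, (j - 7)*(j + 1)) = j - 7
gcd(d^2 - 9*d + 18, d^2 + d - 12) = d - 3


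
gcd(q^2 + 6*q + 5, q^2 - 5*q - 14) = 1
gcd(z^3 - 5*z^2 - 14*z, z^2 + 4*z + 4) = z + 2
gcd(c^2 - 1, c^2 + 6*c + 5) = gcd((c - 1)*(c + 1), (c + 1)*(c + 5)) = c + 1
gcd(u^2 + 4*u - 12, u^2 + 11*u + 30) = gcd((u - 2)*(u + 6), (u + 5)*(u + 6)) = u + 6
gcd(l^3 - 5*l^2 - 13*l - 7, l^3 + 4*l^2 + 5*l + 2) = l^2 + 2*l + 1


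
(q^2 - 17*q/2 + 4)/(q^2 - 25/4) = 2*(2*q^2 - 17*q + 8)/(4*q^2 - 25)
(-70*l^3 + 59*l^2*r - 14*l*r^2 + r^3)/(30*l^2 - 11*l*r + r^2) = (14*l^2 - 9*l*r + r^2)/(-6*l + r)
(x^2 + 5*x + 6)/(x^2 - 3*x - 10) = (x + 3)/(x - 5)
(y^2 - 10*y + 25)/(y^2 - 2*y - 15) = (y - 5)/(y + 3)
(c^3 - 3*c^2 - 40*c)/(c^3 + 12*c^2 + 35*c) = (c - 8)/(c + 7)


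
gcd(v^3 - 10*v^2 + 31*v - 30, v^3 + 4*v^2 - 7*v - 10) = v - 2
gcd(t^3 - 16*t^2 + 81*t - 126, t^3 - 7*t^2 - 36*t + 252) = t^2 - 13*t + 42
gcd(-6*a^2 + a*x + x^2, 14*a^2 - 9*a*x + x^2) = -2*a + x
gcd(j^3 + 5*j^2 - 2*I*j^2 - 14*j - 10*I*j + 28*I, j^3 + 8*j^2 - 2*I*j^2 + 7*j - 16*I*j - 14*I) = j^2 + j*(7 - 2*I) - 14*I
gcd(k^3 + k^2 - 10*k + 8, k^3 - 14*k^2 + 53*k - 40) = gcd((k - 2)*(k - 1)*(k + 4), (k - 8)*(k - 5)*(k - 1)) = k - 1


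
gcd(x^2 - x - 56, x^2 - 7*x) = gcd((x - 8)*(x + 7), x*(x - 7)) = 1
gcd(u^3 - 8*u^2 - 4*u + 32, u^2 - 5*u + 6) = u - 2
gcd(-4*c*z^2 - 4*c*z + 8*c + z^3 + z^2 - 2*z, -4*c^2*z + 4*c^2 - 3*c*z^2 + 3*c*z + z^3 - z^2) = -4*c*z + 4*c + z^2 - z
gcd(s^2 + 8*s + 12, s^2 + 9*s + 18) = s + 6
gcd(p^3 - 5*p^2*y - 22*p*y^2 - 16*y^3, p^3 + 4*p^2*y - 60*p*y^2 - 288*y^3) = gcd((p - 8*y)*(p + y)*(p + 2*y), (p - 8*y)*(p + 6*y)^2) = -p + 8*y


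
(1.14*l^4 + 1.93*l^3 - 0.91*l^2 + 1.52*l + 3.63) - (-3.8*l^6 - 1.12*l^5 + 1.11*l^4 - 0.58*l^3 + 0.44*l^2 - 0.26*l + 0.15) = 3.8*l^6 + 1.12*l^5 + 0.0299999999999998*l^4 + 2.51*l^3 - 1.35*l^2 + 1.78*l + 3.48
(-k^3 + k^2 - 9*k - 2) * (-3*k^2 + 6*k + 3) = 3*k^5 - 9*k^4 + 30*k^3 - 45*k^2 - 39*k - 6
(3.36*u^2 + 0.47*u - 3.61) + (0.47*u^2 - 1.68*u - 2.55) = 3.83*u^2 - 1.21*u - 6.16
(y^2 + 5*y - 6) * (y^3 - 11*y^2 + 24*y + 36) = y^5 - 6*y^4 - 37*y^3 + 222*y^2 + 36*y - 216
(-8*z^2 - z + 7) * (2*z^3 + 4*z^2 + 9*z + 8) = -16*z^5 - 34*z^4 - 62*z^3 - 45*z^2 + 55*z + 56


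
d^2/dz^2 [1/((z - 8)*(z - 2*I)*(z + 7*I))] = (12*z^4 + z^3*(-128 + 80*I) + z^2*(318 - 720*I) + z*(1200 + 2340*I) - 4600 - 1120*I)/(z^9 + z^8*(-24 + 15*I) + z^7*(159 - 360*I) + z^6*(280 + 3175*I) + z^5*(-6798 - 14760*I) + z^4*(27984 + 59580*I) + z^3*(-85960 - 221600*I) + z^2*(170688 + 564480*I) + z*(526848 - 1505280*I) - 1404928)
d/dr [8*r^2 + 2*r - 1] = 16*r + 2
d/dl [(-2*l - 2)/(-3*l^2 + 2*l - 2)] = 2*(-3*l^2 - 6*l + 4)/(9*l^4 - 12*l^3 + 16*l^2 - 8*l + 4)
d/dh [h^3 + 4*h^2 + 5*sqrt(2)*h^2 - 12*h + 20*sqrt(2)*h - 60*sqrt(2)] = 3*h^2 + 8*h + 10*sqrt(2)*h - 12 + 20*sqrt(2)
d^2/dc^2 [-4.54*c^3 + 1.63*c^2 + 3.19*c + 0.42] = 3.26 - 27.24*c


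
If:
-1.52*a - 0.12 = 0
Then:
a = -0.08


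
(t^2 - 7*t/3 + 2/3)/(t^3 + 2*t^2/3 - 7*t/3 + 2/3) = (t - 2)/(t^2 + t - 2)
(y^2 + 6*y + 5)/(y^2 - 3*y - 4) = (y + 5)/(y - 4)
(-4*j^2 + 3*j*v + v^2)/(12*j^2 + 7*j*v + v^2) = (-j + v)/(3*j + v)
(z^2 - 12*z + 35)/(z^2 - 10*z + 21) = (z - 5)/(z - 3)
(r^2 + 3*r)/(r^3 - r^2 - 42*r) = (r + 3)/(r^2 - r - 42)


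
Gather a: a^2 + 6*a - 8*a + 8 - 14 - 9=a^2 - 2*a - 15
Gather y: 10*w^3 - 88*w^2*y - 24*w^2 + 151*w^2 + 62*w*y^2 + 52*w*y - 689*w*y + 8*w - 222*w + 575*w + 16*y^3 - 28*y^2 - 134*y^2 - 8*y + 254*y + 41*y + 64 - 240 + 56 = 10*w^3 + 127*w^2 + 361*w + 16*y^3 + y^2*(62*w - 162) + y*(-88*w^2 - 637*w + 287) - 120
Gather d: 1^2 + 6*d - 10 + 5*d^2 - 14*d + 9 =5*d^2 - 8*d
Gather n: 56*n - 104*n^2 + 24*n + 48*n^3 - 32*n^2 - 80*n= 48*n^3 - 136*n^2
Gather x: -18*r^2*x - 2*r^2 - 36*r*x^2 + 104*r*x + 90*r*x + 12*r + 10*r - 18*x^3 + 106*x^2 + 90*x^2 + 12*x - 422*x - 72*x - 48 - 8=-2*r^2 + 22*r - 18*x^3 + x^2*(196 - 36*r) + x*(-18*r^2 + 194*r - 482) - 56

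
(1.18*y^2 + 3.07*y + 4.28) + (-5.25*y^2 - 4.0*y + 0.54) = -4.07*y^2 - 0.93*y + 4.82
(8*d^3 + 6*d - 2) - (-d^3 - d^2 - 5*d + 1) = 9*d^3 + d^2 + 11*d - 3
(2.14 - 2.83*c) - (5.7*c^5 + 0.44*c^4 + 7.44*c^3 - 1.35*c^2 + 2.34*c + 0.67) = -5.7*c^5 - 0.44*c^4 - 7.44*c^3 + 1.35*c^2 - 5.17*c + 1.47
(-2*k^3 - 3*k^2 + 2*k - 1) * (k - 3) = -2*k^4 + 3*k^3 + 11*k^2 - 7*k + 3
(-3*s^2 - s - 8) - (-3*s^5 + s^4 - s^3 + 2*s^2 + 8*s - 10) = 3*s^5 - s^4 + s^3 - 5*s^2 - 9*s + 2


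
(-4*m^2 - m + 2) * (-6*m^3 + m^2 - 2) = 24*m^5 + 2*m^4 - 13*m^3 + 10*m^2 + 2*m - 4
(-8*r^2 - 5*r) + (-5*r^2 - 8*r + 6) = -13*r^2 - 13*r + 6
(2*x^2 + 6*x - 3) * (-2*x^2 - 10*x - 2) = -4*x^4 - 32*x^3 - 58*x^2 + 18*x + 6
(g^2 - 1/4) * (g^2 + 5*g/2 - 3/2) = g^4 + 5*g^3/2 - 7*g^2/4 - 5*g/8 + 3/8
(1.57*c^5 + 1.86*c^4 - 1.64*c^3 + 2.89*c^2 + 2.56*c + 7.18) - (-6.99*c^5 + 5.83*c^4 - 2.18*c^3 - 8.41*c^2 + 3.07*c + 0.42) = 8.56*c^5 - 3.97*c^4 + 0.54*c^3 + 11.3*c^2 - 0.51*c + 6.76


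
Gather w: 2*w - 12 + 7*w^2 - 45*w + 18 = 7*w^2 - 43*w + 6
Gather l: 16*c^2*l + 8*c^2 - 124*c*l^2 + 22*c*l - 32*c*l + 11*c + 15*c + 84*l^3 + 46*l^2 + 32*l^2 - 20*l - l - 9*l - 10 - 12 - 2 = 8*c^2 + 26*c + 84*l^3 + l^2*(78 - 124*c) + l*(16*c^2 - 10*c - 30) - 24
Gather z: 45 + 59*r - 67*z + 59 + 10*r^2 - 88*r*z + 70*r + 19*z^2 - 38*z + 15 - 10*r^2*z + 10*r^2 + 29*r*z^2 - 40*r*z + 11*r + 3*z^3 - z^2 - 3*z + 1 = 20*r^2 + 140*r + 3*z^3 + z^2*(29*r + 18) + z*(-10*r^2 - 128*r - 108) + 120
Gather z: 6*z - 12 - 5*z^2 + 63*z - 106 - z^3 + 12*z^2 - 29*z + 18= -z^3 + 7*z^2 + 40*z - 100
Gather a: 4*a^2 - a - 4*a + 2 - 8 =4*a^2 - 5*a - 6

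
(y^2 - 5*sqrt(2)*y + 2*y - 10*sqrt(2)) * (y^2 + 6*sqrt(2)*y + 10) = y^4 + sqrt(2)*y^3 + 2*y^3 - 50*y^2 + 2*sqrt(2)*y^2 - 100*y - 50*sqrt(2)*y - 100*sqrt(2)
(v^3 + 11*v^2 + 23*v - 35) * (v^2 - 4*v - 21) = v^5 + 7*v^4 - 42*v^3 - 358*v^2 - 343*v + 735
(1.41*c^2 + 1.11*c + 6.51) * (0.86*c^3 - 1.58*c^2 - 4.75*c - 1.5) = 1.2126*c^5 - 1.2732*c^4 - 2.8527*c^3 - 17.6733*c^2 - 32.5875*c - 9.765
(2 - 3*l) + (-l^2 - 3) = -l^2 - 3*l - 1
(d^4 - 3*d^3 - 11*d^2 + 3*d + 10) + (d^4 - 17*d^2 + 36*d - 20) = 2*d^4 - 3*d^3 - 28*d^2 + 39*d - 10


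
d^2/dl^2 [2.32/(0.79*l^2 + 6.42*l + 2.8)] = (-2.895824*l^2 - 23.533152*l + 2.32*(1.58*l + 6.42)*(3.16*l + 12.84) - 10.26368)/(0.79*l^2 + 6.42*l + 2.8)^3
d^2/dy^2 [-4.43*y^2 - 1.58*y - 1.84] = -8.86000000000000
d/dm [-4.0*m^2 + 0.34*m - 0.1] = 0.34 - 8.0*m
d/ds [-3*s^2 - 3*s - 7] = -6*s - 3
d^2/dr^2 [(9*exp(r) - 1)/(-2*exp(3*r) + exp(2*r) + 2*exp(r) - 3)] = (-144*exp(6*r) + 90*exp(5*r) - 175*exp(4*r) + 716*exp(3*r) - 210*exp(2*r) - 38*exp(r) - 75)*exp(r)/(8*exp(9*r) - 12*exp(8*r) - 18*exp(7*r) + 59*exp(6*r) - 18*exp(5*r) - 75*exp(4*r) + 82*exp(3*r) + 9*exp(2*r) - 54*exp(r) + 27)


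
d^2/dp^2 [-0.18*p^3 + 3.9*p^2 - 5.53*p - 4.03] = 7.8 - 1.08*p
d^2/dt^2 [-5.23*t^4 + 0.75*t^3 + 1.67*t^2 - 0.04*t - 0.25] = -62.76*t^2 + 4.5*t + 3.34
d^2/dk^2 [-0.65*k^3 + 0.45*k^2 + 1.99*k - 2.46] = 0.9 - 3.9*k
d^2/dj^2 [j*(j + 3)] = 2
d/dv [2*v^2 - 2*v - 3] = 4*v - 2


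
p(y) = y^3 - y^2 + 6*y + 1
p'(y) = 3*y^2 - 2*y + 6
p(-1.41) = -12.25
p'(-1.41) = 14.78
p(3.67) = 58.98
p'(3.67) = 39.07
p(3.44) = 50.51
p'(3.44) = 34.62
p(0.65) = 4.75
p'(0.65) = 5.97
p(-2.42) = -33.55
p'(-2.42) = 28.41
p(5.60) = 178.86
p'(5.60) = 88.88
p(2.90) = 34.38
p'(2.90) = 25.43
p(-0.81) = -5.05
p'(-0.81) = 9.59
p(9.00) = 703.00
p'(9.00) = 231.00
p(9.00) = 703.00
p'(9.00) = 231.00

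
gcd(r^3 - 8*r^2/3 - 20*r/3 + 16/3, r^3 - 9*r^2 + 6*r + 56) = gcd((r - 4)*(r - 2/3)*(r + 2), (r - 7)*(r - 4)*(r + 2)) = r^2 - 2*r - 8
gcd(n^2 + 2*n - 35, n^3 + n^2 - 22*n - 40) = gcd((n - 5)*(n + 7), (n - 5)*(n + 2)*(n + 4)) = n - 5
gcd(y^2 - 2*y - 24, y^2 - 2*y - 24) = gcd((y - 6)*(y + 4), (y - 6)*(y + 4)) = y^2 - 2*y - 24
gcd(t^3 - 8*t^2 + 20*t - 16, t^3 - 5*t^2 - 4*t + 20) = t - 2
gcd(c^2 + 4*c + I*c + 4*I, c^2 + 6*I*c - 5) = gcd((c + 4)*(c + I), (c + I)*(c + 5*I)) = c + I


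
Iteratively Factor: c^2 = (c)*(c)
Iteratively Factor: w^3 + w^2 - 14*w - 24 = (w + 2)*(w^2 - w - 12) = (w + 2)*(w + 3)*(w - 4)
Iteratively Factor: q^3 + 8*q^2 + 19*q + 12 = (q + 1)*(q^2 + 7*q + 12) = (q + 1)*(q + 4)*(q + 3)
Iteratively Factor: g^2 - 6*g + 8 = (g - 2)*(g - 4)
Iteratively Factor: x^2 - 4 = (x + 2)*(x - 2)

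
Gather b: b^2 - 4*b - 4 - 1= b^2 - 4*b - 5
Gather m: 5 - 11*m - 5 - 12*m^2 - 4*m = -12*m^2 - 15*m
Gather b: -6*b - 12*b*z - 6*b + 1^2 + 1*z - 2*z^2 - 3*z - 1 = b*(-12*z - 12) - 2*z^2 - 2*z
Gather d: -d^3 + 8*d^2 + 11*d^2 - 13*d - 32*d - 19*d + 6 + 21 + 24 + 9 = -d^3 + 19*d^2 - 64*d + 60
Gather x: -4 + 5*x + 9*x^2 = 9*x^2 + 5*x - 4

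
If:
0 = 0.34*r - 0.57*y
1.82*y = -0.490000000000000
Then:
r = -0.45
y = -0.27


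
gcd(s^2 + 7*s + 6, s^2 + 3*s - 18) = s + 6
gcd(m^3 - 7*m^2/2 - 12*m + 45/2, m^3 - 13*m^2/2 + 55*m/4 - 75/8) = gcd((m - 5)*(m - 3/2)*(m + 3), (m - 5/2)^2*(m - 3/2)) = m - 3/2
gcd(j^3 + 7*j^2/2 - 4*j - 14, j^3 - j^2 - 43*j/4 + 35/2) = j^2 + 3*j/2 - 7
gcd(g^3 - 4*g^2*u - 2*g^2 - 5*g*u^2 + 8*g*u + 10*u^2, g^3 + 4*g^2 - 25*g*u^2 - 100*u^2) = -g + 5*u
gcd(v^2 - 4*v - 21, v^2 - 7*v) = v - 7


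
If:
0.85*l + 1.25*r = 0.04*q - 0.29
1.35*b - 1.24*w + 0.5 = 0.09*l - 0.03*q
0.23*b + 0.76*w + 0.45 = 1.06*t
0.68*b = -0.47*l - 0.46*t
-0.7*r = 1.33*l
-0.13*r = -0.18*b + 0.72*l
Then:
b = -0.32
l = -0.12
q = 11.95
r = 0.23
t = 0.60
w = 0.35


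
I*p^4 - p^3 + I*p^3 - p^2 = p^2*(p + I)*(I*p + I)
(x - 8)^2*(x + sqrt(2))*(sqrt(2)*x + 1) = sqrt(2)*x^4 - 16*sqrt(2)*x^3 + 3*x^3 - 48*x^2 + 65*sqrt(2)*x^2 - 16*sqrt(2)*x + 192*x + 64*sqrt(2)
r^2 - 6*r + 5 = (r - 5)*(r - 1)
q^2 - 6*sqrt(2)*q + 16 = (q - 4*sqrt(2))*(q - 2*sqrt(2))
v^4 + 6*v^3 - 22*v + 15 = (v - 1)^2*(v + 3)*(v + 5)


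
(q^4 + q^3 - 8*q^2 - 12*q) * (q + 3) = q^5 + 4*q^4 - 5*q^3 - 36*q^2 - 36*q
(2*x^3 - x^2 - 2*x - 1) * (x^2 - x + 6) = 2*x^5 - 3*x^4 + 11*x^3 - 5*x^2 - 11*x - 6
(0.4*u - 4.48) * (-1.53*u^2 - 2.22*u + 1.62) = -0.612*u^3 + 5.9664*u^2 + 10.5936*u - 7.2576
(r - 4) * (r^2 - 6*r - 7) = r^3 - 10*r^2 + 17*r + 28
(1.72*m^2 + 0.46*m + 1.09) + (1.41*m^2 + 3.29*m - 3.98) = 3.13*m^2 + 3.75*m - 2.89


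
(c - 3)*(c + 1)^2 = c^3 - c^2 - 5*c - 3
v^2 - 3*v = v*(v - 3)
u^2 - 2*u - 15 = (u - 5)*(u + 3)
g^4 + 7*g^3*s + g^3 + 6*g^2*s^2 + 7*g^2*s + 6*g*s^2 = g*(g + 1)*(g + s)*(g + 6*s)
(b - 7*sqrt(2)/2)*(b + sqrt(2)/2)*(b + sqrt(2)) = b^3 - 2*sqrt(2)*b^2 - 19*b/2 - 7*sqrt(2)/2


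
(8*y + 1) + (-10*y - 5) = -2*y - 4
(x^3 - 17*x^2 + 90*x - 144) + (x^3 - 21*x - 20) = 2*x^3 - 17*x^2 + 69*x - 164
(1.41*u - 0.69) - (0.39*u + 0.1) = 1.02*u - 0.79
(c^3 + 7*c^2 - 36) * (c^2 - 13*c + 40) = c^5 - 6*c^4 - 51*c^3 + 244*c^2 + 468*c - 1440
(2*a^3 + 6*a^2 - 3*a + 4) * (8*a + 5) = 16*a^4 + 58*a^3 + 6*a^2 + 17*a + 20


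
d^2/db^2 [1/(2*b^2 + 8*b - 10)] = (-b^2 - 4*b + 4*(b + 2)^2 + 5)/(b^2 + 4*b - 5)^3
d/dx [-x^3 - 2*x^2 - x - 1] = -3*x^2 - 4*x - 1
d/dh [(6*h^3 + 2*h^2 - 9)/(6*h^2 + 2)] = h*(9*h^3 + 9*h + 29)/(9*h^4 + 6*h^2 + 1)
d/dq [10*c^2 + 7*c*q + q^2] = 7*c + 2*q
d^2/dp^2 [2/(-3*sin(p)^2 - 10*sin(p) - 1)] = 4*(18*sin(p)^4 + 45*sin(p)^3 + 17*sin(p)^2 - 95*sin(p) - 97)/(3*sin(p)^2 + 10*sin(p) + 1)^3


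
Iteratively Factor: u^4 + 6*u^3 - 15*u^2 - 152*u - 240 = (u + 4)*(u^3 + 2*u^2 - 23*u - 60) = (u + 3)*(u + 4)*(u^2 - u - 20) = (u + 3)*(u + 4)^2*(u - 5)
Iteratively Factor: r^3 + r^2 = (r)*(r^2 + r) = r^2*(r + 1)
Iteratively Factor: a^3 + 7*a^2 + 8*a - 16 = (a + 4)*(a^2 + 3*a - 4) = (a + 4)^2*(a - 1)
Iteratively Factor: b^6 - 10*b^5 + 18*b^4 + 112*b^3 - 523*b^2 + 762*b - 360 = (b + 4)*(b^5 - 14*b^4 + 74*b^3 - 184*b^2 + 213*b - 90) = (b - 3)*(b + 4)*(b^4 - 11*b^3 + 41*b^2 - 61*b + 30) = (b - 5)*(b - 3)*(b + 4)*(b^3 - 6*b^2 + 11*b - 6) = (b - 5)*(b - 3)^2*(b + 4)*(b^2 - 3*b + 2) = (b - 5)*(b - 3)^2*(b - 1)*(b + 4)*(b - 2)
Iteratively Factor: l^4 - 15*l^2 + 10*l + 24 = (l + 1)*(l^3 - l^2 - 14*l + 24) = (l - 3)*(l + 1)*(l^2 + 2*l - 8) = (l - 3)*(l - 2)*(l + 1)*(l + 4)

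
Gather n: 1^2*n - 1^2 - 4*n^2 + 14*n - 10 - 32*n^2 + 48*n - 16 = -36*n^2 + 63*n - 27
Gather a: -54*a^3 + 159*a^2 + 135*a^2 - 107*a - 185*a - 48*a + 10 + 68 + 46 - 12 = -54*a^3 + 294*a^2 - 340*a + 112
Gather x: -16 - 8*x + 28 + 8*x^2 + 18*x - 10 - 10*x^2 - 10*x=2 - 2*x^2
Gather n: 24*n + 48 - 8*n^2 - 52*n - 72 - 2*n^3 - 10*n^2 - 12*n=-2*n^3 - 18*n^2 - 40*n - 24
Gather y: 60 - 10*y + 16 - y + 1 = 77 - 11*y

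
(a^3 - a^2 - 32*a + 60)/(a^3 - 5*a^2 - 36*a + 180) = (a - 2)/(a - 6)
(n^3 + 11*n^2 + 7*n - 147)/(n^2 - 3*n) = n + 14 + 49/n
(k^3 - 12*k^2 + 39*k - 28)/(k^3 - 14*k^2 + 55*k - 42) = (k - 4)/(k - 6)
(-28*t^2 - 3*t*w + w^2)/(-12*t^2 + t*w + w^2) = (7*t - w)/(3*t - w)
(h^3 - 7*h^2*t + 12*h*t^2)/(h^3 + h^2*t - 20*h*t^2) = (h - 3*t)/(h + 5*t)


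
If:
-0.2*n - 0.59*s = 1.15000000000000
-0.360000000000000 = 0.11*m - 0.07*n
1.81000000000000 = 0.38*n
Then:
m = -0.24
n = 4.76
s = -3.56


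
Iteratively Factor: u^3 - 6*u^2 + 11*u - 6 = (u - 1)*(u^2 - 5*u + 6) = (u - 2)*(u - 1)*(u - 3)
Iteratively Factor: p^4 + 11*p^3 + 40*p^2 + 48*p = (p + 4)*(p^3 + 7*p^2 + 12*p) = (p + 3)*(p + 4)*(p^2 + 4*p) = p*(p + 3)*(p + 4)*(p + 4)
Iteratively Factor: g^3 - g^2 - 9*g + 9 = (g - 3)*(g^2 + 2*g - 3) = (g - 3)*(g + 3)*(g - 1)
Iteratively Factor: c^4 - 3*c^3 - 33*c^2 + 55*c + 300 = (c + 3)*(c^3 - 6*c^2 - 15*c + 100) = (c - 5)*(c + 3)*(c^2 - c - 20) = (c - 5)^2*(c + 3)*(c + 4)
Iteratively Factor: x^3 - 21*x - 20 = (x - 5)*(x^2 + 5*x + 4) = (x - 5)*(x + 4)*(x + 1)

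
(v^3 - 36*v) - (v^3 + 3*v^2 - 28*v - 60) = -3*v^2 - 8*v + 60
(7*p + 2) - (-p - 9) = 8*p + 11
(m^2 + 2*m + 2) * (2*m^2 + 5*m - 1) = 2*m^4 + 9*m^3 + 13*m^2 + 8*m - 2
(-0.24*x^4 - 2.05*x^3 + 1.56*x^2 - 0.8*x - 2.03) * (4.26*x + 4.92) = -1.0224*x^5 - 9.9138*x^4 - 3.4404*x^3 + 4.2672*x^2 - 12.5838*x - 9.9876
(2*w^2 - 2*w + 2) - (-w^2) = 3*w^2 - 2*w + 2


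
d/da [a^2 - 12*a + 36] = 2*a - 12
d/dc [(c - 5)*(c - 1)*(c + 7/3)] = 3*c^2 - 22*c/3 - 9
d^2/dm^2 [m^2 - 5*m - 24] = 2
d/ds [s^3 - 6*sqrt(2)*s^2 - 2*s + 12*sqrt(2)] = 3*s^2 - 12*sqrt(2)*s - 2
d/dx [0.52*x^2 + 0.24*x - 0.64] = 1.04*x + 0.24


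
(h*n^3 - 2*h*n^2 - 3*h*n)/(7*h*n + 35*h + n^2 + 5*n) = h*n*(n^2 - 2*n - 3)/(7*h*n + 35*h + n^2 + 5*n)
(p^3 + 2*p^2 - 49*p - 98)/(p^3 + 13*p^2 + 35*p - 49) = (p^2 - 5*p - 14)/(p^2 + 6*p - 7)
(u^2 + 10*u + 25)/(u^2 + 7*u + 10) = (u + 5)/(u + 2)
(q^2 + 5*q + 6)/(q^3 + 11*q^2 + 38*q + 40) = (q + 3)/(q^2 + 9*q + 20)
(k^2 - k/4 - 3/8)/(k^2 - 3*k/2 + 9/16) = 2*(2*k + 1)/(4*k - 3)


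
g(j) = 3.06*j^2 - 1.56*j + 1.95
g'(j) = 6.12*j - 1.56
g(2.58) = 18.29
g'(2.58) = 14.23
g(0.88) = 2.95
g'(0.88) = 3.83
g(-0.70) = 4.54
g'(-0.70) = -5.84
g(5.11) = 73.88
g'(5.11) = 29.71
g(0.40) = 1.82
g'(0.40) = 0.89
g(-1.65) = 12.85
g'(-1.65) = -11.66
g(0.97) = 3.32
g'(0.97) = 4.38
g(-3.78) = 51.57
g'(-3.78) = -24.69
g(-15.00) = 713.85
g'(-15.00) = -93.36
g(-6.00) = 121.47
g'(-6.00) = -38.28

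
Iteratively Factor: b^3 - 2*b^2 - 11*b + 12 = (b - 4)*(b^2 + 2*b - 3) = (b - 4)*(b + 3)*(b - 1)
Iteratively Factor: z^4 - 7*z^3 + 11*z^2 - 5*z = (z - 1)*(z^3 - 6*z^2 + 5*z) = (z - 5)*(z - 1)*(z^2 - z) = z*(z - 5)*(z - 1)*(z - 1)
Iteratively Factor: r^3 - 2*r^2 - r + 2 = (r - 1)*(r^2 - r - 2) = (r - 1)*(r + 1)*(r - 2)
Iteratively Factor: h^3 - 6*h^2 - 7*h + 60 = (h - 4)*(h^2 - 2*h - 15) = (h - 4)*(h + 3)*(h - 5)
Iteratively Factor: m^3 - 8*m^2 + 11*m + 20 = (m - 4)*(m^2 - 4*m - 5) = (m - 4)*(m + 1)*(m - 5)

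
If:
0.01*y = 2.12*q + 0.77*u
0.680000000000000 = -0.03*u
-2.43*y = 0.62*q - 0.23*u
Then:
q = 8.21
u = -22.67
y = -4.24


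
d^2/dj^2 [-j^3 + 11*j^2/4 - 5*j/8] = 11/2 - 6*j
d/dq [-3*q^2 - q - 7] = -6*q - 1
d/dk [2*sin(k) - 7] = 2*cos(k)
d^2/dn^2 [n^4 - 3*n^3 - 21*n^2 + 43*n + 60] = 12*n^2 - 18*n - 42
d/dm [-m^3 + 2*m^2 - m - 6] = -3*m^2 + 4*m - 1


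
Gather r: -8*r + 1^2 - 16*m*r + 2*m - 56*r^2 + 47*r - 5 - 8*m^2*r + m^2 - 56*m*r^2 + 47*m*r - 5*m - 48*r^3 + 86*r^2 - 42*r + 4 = m^2 - 3*m - 48*r^3 + r^2*(30 - 56*m) + r*(-8*m^2 + 31*m - 3)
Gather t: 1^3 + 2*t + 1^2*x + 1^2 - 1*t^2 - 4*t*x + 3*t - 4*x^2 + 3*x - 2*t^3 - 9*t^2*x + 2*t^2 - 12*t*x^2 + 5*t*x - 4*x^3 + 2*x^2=-2*t^3 + t^2*(1 - 9*x) + t*(-12*x^2 + x + 5) - 4*x^3 - 2*x^2 + 4*x + 2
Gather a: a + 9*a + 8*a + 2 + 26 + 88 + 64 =18*a + 180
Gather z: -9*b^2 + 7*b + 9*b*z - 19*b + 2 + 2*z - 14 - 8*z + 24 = -9*b^2 - 12*b + z*(9*b - 6) + 12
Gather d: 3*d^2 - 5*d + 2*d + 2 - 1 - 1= 3*d^2 - 3*d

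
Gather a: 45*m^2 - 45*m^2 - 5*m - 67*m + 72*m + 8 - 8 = 0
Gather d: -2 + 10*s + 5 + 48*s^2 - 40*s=48*s^2 - 30*s + 3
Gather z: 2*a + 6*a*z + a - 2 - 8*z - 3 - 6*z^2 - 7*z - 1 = 3*a - 6*z^2 + z*(6*a - 15) - 6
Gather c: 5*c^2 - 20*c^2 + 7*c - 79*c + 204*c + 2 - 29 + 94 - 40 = -15*c^2 + 132*c + 27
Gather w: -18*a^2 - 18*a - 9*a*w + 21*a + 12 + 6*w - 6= -18*a^2 + 3*a + w*(6 - 9*a) + 6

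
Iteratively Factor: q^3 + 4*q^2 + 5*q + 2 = (q + 1)*(q^2 + 3*q + 2) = (q + 1)^2*(q + 2)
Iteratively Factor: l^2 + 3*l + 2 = (l + 2)*(l + 1)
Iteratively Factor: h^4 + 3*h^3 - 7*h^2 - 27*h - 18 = (h - 3)*(h^3 + 6*h^2 + 11*h + 6) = (h - 3)*(h + 1)*(h^2 + 5*h + 6) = (h - 3)*(h + 1)*(h + 3)*(h + 2)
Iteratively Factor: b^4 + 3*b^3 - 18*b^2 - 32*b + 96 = (b - 2)*(b^3 + 5*b^2 - 8*b - 48) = (b - 3)*(b - 2)*(b^2 + 8*b + 16) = (b - 3)*(b - 2)*(b + 4)*(b + 4)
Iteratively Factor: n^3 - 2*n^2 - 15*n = (n + 3)*(n^2 - 5*n) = (n - 5)*(n + 3)*(n)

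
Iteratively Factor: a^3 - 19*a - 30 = (a + 3)*(a^2 - 3*a - 10) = (a - 5)*(a + 3)*(a + 2)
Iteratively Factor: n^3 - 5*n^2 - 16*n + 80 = (n - 4)*(n^2 - n - 20) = (n - 5)*(n - 4)*(n + 4)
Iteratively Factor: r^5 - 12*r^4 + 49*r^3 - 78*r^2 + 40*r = (r - 1)*(r^4 - 11*r^3 + 38*r^2 - 40*r) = r*(r - 1)*(r^3 - 11*r^2 + 38*r - 40) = r*(r - 4)*(r - 1)*(r^2 - 7*r + 10) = r*(r - 5)*(r - 4)*(r - 1)*(r - 2)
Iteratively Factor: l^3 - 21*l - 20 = (l + 1)*(l^2 - l - 20) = (l + 1)*(l + 4)*(l - 5)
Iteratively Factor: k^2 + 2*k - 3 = (k + 3)*(k - 1)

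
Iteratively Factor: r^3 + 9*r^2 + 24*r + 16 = (r + 4)*(r^2 + 5*r + 4) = (r + 1)*(r + 4)*(r + 4)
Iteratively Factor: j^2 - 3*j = (j)*(j - 3)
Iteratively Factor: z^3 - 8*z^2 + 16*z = (z - 4)*(z^2 - 4*z) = z*(z - 4)*(z - 4)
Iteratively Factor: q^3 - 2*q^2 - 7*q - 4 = (q + 1)*(q^2 - 3*q - 4) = (q + 1)^2*(q - 4)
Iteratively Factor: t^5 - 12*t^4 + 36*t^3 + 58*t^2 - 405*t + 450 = (t - 5)*(t^4 - 7*t^3 + t^2 + 63*t - 90) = (t - 5)^2*(t^3 - 2*t^2 - 9*t + 18) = (t - 5)^2*(t + 3)*(t^2 - 5*t + 6) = (t - 5)^2*(t - 3)*(t + 3)*(t - 2)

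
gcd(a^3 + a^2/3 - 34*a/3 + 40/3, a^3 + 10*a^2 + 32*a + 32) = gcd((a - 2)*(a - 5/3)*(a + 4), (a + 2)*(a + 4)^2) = a + 4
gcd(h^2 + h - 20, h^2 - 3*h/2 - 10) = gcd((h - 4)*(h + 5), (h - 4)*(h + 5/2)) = h - 4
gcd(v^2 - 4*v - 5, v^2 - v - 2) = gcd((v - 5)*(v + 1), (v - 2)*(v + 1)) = v + 1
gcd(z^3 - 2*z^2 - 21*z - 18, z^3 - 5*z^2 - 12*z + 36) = z^2 - 3*z - 18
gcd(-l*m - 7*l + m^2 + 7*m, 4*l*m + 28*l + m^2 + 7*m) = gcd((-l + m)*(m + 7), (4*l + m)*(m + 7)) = m + 7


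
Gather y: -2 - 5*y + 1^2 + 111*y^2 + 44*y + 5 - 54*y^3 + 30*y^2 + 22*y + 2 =-54*y^3 + 141*y^2 + 61*y + 6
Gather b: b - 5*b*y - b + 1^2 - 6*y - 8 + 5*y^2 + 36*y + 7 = -5*b*y + 5*y^2 + 30*y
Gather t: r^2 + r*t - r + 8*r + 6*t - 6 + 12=r^2 + 7*r + t*(r + 6) + 6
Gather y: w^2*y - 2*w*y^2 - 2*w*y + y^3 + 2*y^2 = y^3 + y^2*(2 - 2*w) + y*(w^2 - 2*w)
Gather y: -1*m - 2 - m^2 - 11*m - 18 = -m^2 - 12*m - 20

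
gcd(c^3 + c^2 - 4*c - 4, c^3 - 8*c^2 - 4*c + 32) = c^2 - 4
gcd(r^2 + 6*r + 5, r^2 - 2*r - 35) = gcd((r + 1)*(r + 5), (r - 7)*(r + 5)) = r + 5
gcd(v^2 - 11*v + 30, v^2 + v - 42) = v - 6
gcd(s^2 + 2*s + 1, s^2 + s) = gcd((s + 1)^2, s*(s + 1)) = s + 1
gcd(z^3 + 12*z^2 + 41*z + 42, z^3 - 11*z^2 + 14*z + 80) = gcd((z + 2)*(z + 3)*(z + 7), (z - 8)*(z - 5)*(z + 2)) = z + 2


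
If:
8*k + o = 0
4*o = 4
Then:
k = -1/8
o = 1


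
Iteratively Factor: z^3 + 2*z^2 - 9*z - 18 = (z - 3)*(z^2 + 5*z + 6) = (z - 3)*(z + 3)*(z + 2)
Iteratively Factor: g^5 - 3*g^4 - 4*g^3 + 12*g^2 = (g - 3)*(g^4 - 4*g^2) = g*(g - 3)*(g^3 - 4*g) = g*(g - 3)*(g + 2)*(g^2 - 2*g) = g*(g - 3)*(g - 2)*(g + 2)*(g)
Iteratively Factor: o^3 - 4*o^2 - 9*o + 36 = (o + 3)*(o^2 - 7*o + 12) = (o - 4)*(o + 3)*(o - 3)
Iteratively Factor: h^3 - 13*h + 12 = (h - 3)*(h^2 + 3*h - 4) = (h - 3)*(h + 4)*(h - 1)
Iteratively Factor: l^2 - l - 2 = (l - 2)*(l + 1)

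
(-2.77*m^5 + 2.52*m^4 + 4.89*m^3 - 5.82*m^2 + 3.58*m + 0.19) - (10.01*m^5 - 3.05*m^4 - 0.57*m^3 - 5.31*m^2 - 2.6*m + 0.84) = -12.78*m^5 + 5.57*m^4 + 5.46*m^3 - 0.510000000000001*m^2 + 6.18*m - 0.65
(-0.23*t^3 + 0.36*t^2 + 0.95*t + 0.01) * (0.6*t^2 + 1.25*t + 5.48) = -0.138*t^5 - 0.0715*t^4 - 0.2404*t^3 + 3.1663*t^2 + 5.2185*t + 0.0548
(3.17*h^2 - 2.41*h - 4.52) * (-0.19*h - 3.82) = -0.6023*h^3 - 11.6515*h^2 + 10.065*h + 17.2664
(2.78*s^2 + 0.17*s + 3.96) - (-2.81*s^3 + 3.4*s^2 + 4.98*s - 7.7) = 2.81*s^3 - 0.62*s^2 - 4.81*s + 11.66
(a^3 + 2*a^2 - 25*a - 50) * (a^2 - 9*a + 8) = a^5 - 7*a^4 - 35*a^3 + 191*a^2 + 250*a - 400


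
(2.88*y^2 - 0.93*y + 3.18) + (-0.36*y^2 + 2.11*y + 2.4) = 2.52*y^2 + 1.18*y + 5.58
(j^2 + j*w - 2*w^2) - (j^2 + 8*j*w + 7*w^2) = -7*j*w - 9*w^2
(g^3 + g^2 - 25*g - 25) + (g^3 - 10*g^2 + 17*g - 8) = 2*g^3 - 9*g^2 - 8*g - 33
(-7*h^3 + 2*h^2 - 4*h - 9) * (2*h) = -14*h^4 + 4*h^3 - 8*h^2 - 18*h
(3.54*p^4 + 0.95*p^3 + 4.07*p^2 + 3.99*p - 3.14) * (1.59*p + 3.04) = 5.6286*p^5 + 12.2721*p^4 + 9.3593*p^3 + 18.7169*p^2 + 7.137*p - 9.5456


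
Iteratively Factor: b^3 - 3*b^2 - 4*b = (b - 4)*(b^2 + b) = (b - 4)*(b + 1)*(b)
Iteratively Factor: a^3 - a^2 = (a - 1)*(a^2) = a*(a - 1)*(a)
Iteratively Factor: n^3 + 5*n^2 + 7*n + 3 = (n + 1)*(n^2 + 4*n + 3) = (n + 1)*(n + 3)*(n + 1)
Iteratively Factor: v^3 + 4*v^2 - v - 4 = (v + 1)*(v^2 + 3*v - 4) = (v - 1)*(v + 1)*(v + 4)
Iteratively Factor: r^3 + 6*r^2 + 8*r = (r)*(r^2 + 6*r + 8) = r*(r + 2)*(r + 4)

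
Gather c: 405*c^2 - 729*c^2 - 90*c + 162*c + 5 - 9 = -324*c^2 + 72*c - 4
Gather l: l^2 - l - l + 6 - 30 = l^2 - 2*l - 24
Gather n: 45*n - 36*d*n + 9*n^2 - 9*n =9*n^2 + n*(36 - 36*d)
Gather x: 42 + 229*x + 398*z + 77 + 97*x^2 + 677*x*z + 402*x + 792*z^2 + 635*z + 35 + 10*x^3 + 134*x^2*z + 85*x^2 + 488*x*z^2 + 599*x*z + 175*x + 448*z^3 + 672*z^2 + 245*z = 10*x^3 + x^2*(134*z + 182) + x*(488*z^2 + 1276*z + 806) + 448*z^3 + 1464*z^2 + 1278*z + 154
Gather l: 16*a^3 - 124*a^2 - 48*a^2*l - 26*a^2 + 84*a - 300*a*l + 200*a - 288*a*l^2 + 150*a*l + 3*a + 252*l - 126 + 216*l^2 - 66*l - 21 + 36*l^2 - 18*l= 16*a^3 - 150*a^2 + 287*a + l^2*(252 - 288*a) + l*(-48*a^2 - 150*a + 168) - 147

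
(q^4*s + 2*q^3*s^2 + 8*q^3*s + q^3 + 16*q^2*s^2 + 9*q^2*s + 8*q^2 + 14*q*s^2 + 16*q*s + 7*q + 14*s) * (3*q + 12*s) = 3*q^5*s + 18*q^4*s^2 + 24*q^4*s + 3*q^4 + 24*q^3*s^3 + 144*q^3*s^2 + 39*q^3*s + 24*q^3 + 192*q^2*s^3 + 150*q^2*s^2 + 144*q^2*s + 21*q^2 + 168*q*s^3 + 192*q*s^2 + 126*q*s + 168*s^2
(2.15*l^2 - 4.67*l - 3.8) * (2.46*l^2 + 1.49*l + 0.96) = 5.289*l^4 - 8.2847*l^3 - 14.2423*l^2 - 10.1452*l - 3.648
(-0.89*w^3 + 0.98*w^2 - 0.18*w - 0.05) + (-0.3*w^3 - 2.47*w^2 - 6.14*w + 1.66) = -1.19*w^3 - 1.49*w^2 - 6.32*w + 1.61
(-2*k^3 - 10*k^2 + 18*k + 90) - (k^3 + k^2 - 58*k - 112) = -3*k^3 - 11*k^2 + 76*k + 202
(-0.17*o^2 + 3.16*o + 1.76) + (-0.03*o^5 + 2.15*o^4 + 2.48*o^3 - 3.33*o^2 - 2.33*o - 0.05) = -0.03*o^5 + 2.15*o^4 + 2.48*o^3 - 3.5*o^2 + 0.83*o + 1.71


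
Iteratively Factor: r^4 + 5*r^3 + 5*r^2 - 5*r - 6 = (r + 1)*(r^3 + 4*r^2 + r - 6) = (r + 1)*(r + 3)*(r^2 + r - 2) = (r - 1)*(r + 1)*(r + 3)*(r + 2)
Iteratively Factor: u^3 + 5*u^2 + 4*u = (u + 1)*(u^2 + 4*u) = u*(u + 1)*(u + 4)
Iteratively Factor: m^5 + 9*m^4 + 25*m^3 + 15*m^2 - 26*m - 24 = (m + 1)*(m^4 + 8*m^3 + 17*m^2 - 2*m - 24) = (m + 1)*(m + 4)*(m^3 + 4*m^2 + m - 6) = (m - 1)*(m + 1)*(m + 4)*(m^2 + 5*m + 6) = (m - 1)*(m + 1)*(m + 2)*(m + 4)*(m + 3)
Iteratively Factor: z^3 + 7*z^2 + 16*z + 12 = (z + 2)*(z^2 + 5*z + 6) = (z + 2)^2*(z + 3)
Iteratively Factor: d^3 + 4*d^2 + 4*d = (d + 2)*(d^2 + 2*d) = (d + 2)^2*(d)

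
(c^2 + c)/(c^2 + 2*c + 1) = c/(c + 1)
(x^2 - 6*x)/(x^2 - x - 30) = x/(x + 5)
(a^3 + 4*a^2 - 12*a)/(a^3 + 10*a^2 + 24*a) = (a - 2)/(a + 4)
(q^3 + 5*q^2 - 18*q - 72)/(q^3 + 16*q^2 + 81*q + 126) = (q - 4)/(q + 7)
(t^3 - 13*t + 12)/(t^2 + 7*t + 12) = (t^2 - 4*t + 3)/(t + 3)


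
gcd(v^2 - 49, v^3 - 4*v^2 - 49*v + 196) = v^2 - 49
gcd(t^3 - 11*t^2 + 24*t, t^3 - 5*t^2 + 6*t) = t^2 - 3*t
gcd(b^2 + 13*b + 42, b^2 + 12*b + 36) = b + 6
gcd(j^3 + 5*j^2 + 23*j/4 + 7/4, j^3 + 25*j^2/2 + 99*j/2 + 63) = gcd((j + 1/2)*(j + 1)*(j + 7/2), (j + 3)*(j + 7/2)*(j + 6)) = j + 7/2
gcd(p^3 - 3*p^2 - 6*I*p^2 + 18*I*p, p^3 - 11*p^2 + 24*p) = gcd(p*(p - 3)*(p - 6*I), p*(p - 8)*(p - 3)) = p^2 - 3*p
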